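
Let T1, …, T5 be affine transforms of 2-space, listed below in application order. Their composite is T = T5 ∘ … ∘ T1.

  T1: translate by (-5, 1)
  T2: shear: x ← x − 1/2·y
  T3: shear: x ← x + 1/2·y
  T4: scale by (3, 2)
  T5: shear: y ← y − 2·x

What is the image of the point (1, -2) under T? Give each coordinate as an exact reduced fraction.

T(p) = (-12, 22)

T1 translate by (-5, 1): (1, -2) → (-4, -1)
T2 shear: x ← x − 1/2·y: (-4, -1) → (-7/2, -1)
T3 shear: x ← x + 1/2·y: (-7/2, -1) → (-4, -1)
T4 scale by (3, 2): (-4, -1) → (-12, -2)
T5 shear: y ← y − 2·x: (-12, -2) → (-12, 22)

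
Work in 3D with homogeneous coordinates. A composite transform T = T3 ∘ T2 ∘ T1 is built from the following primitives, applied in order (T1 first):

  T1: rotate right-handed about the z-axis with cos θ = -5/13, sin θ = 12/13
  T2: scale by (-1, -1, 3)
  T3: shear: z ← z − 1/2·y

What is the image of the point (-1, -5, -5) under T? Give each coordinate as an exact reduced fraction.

T(p) = (-5, -1, -29/2)

T1 rotate right-handed about the z-axis with cos θ = -5/13, sin θ = 12/13: (-1, -5, -5) → (5, 1, -5)
T2 scale by (-1, -1, 3): (5, 1, -5) → (-5, -1, -15)
T3 shear: z ← z − 1/2·y: (-5, -1, -15) → (-5, -1, -29/2)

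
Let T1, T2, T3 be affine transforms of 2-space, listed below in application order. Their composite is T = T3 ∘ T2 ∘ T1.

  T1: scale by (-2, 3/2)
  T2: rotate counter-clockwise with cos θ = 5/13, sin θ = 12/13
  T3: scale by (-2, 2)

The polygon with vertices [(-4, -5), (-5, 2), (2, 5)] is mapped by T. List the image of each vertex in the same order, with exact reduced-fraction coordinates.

T1 scale by (-2, 3/2): (-4, -5) → (8, -15/2); (-5, 2) → (10, 3); (2, 5) → (-4, 15/2)
T2 rotate counter-clockwise with cos θ = 5/13, sin θ = 12/13: (8, -15/2) → (10, 9/2); (10, 3) → (14/13, 135/13); (-4, 15/2) → (-110/13, -21/26)
T3 scale by (-2, 2): (10, 9/2) → (-20, 9); (14/13, 135/13) → (-28/13, 270/13); (-110/13, -21/26) → (220/13, -21/13)

image vertices: (-20, 9), (-28/13, 270/13), (220/13, -21/13)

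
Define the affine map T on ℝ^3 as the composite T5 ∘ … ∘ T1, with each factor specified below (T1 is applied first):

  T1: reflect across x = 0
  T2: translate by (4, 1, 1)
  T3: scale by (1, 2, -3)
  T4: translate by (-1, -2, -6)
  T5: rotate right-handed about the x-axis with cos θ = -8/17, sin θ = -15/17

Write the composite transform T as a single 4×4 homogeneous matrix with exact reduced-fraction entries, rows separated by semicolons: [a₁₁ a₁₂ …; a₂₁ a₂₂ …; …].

T = [-1 0 0 3; 0 -16/17 -45/17 -135/17; 0 -30/17 24/17 72/17; 0 0 0 1]

T1 = [-1 0 0 0; 0 1 0 0; 0 0 1 0; 0 0 0 1]
T2·T1 = [-1 0 0 4; 0 1 0 1; 0 0 1 1; 0 0 0 1]
T3·…·T1 = [-1 0 0 4; 0 2 0 2; 0 0 -3 -3; 0 0 0 1]
T4·…·T1 = [-1 0 0 3; 0 2 0 0; 0 0 -3 -9; 0 0 0 1]
T5·…·T1 = [-1 0 0 3; 0 -16/17 -45/17 -135/17; 0 -30/17 24/17 72/17; 0 0 0 1]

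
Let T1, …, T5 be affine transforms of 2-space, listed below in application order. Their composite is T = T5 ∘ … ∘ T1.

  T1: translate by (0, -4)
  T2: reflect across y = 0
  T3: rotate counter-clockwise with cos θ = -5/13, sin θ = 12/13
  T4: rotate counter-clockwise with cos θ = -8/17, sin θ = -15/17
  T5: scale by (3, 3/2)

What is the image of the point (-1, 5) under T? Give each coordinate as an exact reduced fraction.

T1 translate by (0, -4): (-1, 5) → (-1, 1)
T2 reflect across y = 0: (-1, 1) → (-1, -1)
T3 rotate counter-clockwise with cos θ = -5/13, sin θ = 12/13: (-1, -1) → (17/13, -7/13)
T4 rotate counter-clockwise with cos θ = -8/17, sin θ = -15/17: (17/13, -7/13) → (-241/221, -199/221)
T5 scale by (3, 3/2): (-241/221, -199/221) → (-723/221, -597/442)

T(p) = (-723/221, -597/442)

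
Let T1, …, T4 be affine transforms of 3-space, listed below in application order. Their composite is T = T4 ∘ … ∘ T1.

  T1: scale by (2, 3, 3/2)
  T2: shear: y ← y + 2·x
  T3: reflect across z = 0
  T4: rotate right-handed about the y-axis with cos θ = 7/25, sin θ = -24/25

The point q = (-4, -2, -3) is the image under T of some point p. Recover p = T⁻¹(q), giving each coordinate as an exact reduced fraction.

T1 = [2 0 0 0; 0 3 0 0; 0 0 3/2 0; 0 0 0 1]
T2·T1 = [2 0 0 0; 4 3 0 0; 0 0 3/2 0; 0 0 0 1]
T3·…·T1 = [2 0 0 0; 4 3 0 0; 0 0 -3/2 0; 0 0 0 1]
T4·…·T1 = [14/25 0 36/25 0; 4 3 0 0; 48/25 0 -21/50 0; 0 0 0 1]
det M = -9; M⁻¹ = [7/50 0 12/25 0; -14/75 1/3 -16/25 0; 16/25 0 -14/75 0; 0 0 0 1]
M⁻¹ · (-4, -2, -3)ᵀ = (-2, 2, -2)ᵀ

p = (-2, 2, -2)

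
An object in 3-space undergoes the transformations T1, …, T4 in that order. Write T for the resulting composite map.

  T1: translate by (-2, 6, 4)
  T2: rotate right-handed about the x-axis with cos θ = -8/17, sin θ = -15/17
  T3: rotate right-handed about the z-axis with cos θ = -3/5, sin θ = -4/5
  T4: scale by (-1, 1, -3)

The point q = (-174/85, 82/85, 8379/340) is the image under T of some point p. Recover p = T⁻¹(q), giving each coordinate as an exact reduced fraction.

T1 = [1 0 0 -2; 0 1 0 6; 0 0 1 4; 0 0 0 1]
T2·T1 = [1 0 0 -2; 0 -8/17 15/17 12/17; 0 -15/17 -8/17 -122/17; 0 0 0 1]
T3·…·T1 = [-3/5 -32/85 12/17 30/17; -4/5 24/85 -9/17 20/17; 0 -15/17 -8/17 -122/17; 0 0 0 1]
T4·…·T1 = [3/5 32/85 -12/17 -30/17; -4/5 24/85 -9/17 20/17; 0 45/17 24/17 366/17; 0 0 0 1]
det M = 3; M⁻¹ = [3/5 -4/5 0 2; 32/85 24/85 5/17 -6; -12/17 -9/17 8/51 -4; 0 0 0 1]
M⁻¹ · (-174/85, 82/85, 8379/340)ᵀ = (0, 3/4, 4/5)ᵀ

p = (0, 3/4, 4/5)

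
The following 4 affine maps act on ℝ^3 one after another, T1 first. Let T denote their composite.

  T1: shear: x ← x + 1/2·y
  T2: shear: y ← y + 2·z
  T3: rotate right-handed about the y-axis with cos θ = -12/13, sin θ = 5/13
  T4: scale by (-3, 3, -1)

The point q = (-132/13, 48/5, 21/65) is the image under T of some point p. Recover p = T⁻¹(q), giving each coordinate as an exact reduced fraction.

T1 = [1 1/2 0 0; 0 1 0 0; 0 0 1 0; 0 0 0 1]
T2·T1 = [1 1/2 0 0; 0 1 2 0; 0 0 1 0; 0 0 0 1]
T3·…·T1 = [-12/13 -6/13 5/13 0; 0 1 2 0; -5/13 -5/26 -12/13 0; 0 0 0 1]
T4·…·T1 = [36/13 18/13 -15/13 0; 0 3 6 0; 5/13 5/26 12/13 0; 0 0 0 1]
det M = 9; M⁻¹ = [7/39 -1/6 17/13 0; 10/39 1/3 -24/13 0; -5/39 0 12/13 0; 0 0 0 1]
M⁻¹ · (-132/13, 48/5, 21/65)ᵀ = (-3, 0, 8/5)ᵀ

p = (-3, 0, 8/5)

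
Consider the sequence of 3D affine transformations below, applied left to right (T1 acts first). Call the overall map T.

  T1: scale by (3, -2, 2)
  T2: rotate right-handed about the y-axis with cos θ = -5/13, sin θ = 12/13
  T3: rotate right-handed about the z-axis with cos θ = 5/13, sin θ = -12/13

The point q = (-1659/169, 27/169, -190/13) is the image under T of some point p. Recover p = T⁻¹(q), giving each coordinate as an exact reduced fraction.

p = (5, 9/2, 1)

T1 = [3 0 0 0; 0 -2 0 0; 0 0 2 0; 0 0 0 1]
T2·T1 = [-15/13 0 24/13 0; 0 -2 0 0; -36/13 0 -10/13 0; 0 0 0 1]
T3·…·T1 = [-75/169 -24/13 120/169 0; 180/169 -10/13 -288/169 0; -36/13 0 -10/13 0; 0 0 0 1]
det M = -12; M⁻¹ = [-25/507 20/169 -4/13 0; -6/13 -5/26 0 0; 30/169 -72/169 -5/26 0; 0 0 0 1]
M⁻¹ · (-1659/169, 27/169, -190/13)ᵀ = (5, 9/2, 1)ᵀ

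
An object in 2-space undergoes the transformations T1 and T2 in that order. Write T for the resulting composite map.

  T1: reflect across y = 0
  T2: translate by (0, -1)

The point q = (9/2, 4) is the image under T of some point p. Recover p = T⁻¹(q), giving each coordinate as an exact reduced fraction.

p = (9/2, -5)

T1 = [1 0 0; 0 -1 0; 0 0 1]
T2·T1 = [1 0 0; 0 -1 -1; 0 0 1]
det M = -1; M⁻¹ = [1 0 0; 0 -1 -1; 0 0 1]
M⁻¹ · (9/2, 4)ᵀ = (9/2, -5)ᵀ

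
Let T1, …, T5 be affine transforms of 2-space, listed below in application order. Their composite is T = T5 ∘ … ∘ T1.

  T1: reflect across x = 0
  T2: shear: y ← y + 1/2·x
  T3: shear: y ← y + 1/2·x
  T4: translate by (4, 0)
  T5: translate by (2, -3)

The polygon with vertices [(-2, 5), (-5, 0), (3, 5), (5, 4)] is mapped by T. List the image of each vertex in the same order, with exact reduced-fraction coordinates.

T1 reflect across x = 0: (-2, 5) → (2, 5); (-5, 0) → (5, 0); (3, 5) → (-3, 5); (5, 4) → (-5, 4)
T2 shear: y ← y + 1/2·x: (2, 5) → (2, 6); (5, 0) → (5, 5/2); (-3, 5) → (-3, 7/2); (-5, 4) → (-5, 3/2)
T3 shear: y ← y + 1/2·x: (2, 6) → (2, 7); (5, 5/2) → (5, 5); (-3, 7/2) → (-3, 2); (-5, 3/2) → (-5, -1)
T4 translate by (4, 0): (2, 7) → (6, 7); (5, 5) → (9, 5); (-3, 2) → (1, 2); (-5, -1) → (-1, -1)
T5 translate by (2, -3): (6, 7) → (8, 4); (9, 5) → (11, 2); (1, 2) → (3, -1); (-1, -1) → (1, -4)

image vertices: (8, 4), (11, 2), (3, -1), (1, -4)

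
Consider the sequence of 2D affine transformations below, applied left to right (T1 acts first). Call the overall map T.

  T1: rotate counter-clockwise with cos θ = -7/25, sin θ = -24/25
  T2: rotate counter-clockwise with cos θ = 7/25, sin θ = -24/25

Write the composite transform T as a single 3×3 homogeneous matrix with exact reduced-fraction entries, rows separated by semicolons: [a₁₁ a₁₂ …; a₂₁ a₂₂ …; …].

T = [-1 0 0; 0 -1 0; 0 0 1]

T1 = [-7/25 24/25 0; -24/25 -7/25 0; 0 0 1]
T2·T1 = [-1 0 0; 0 -1 0; 0 0 1]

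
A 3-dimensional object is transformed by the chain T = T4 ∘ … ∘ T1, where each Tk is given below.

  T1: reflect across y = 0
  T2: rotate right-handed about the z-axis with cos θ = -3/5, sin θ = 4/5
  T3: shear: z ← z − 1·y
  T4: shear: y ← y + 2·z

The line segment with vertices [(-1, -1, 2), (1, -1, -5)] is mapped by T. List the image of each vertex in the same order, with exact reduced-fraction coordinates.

T1 reflect across y = 0: (-1, -1, 2) → (-1, 1, 2); (1, -1, -5) → (1, 1, -5)
T2 rotate right-handed about the z-axis with cos θ = -3/5, sin θ = 4/5: (-1, 1, 2) → (-1/5, -7/5, 2); (1, 1, -5) → (-7/5, 1/5, -5)
T3 shear: z ← z − 1·y: (-1/5, -7/5, 2) → (-1/5, -7/5, 17/5); (-7/5, 1/5, -5) → (-7/5, 1/5, -26/5)
T4 shear: y ← y + 2·z: (-1/5, -7/5, 17/5) → (-1/5, 27/5, 17/5); (-7/5, 1/5, -26/5) → (-7/5, -51/5, -26/5)

image vertices: (-1/5, 27/5, 17/5), (-7/5, -51/5, -26/5)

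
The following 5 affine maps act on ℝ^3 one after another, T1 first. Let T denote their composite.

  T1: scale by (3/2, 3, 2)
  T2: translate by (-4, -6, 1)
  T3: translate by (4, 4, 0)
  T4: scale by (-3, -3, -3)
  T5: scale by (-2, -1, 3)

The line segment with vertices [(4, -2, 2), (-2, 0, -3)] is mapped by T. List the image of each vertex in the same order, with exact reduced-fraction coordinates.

T1 scale by (3/2, 3, 2): (4, -2, 2) → (6, -6, 4); (-2, 0, -3) → (-3, 0, -6)
T2 translate by (-4, -6, 1): (6, -6, 4) → (2, -12, 5); (-3, 0, -6) → (-7, -6, -5)
T3 translate by (4, 4, 0): (2, -12, 5) → (6, -8, 5); (-7, -6, -5) → (-3, -2, -5)
T4 scale by (-3, -3, -3): (6, -8, 5) → (-18, 24, -15); (-3, -2, -5) → (9, 6, 15)
T5 scale by (-2, -1, 3): (-18, 24, -15) → (36, -24, -45); (9, 6, 15) → (-18, -6, 45)

image vertices: (36, -24, -45), (-18, -6, 45)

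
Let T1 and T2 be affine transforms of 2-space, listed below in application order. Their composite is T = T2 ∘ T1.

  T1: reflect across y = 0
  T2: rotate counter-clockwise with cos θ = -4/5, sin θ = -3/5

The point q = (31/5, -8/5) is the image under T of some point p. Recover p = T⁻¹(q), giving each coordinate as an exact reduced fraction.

T1 = [1 0 0; 0 -1 0; 0 0 1]
T2·T1 = [-4/5 -3/5 0; -3/5 4/5 0; 0 0 1]
det M = -1; M⁻¹ = [-4/5 -3/5 0; -3/5 4/5 0; 0 0 1]
M⁻¹ · (31/5, -8/5)ᵀ = (-4, -5)ᵀ

p = (-4, -5)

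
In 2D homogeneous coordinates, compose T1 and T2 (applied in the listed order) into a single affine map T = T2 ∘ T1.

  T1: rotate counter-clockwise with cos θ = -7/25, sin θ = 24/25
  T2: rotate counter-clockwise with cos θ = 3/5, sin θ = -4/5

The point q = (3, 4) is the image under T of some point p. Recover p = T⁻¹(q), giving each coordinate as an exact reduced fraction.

p = (5, 0)

T1 = [-7/25 -24/25 0; 24/25 -7/25 0; 0 0 1]
T2·T1 = [3/5 -4/5 0; 4/5 3/5 0; 0 0 1]
det M = 1; M⁻¹ = [3/5 4/5 0; -4/5 3/5 0; 0 0 1]
M⁻¹ · (3, 4)ᵀ = (5, 0)ᵀ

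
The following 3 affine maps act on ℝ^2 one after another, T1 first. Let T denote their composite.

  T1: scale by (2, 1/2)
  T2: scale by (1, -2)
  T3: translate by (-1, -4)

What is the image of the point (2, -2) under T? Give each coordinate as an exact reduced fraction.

T1 scale by (2, 1/2): (2, -2) → (4, -1)
T2 scale by (1, -2): (4, -1) → (4, 2)
T3 translate by (-1, -4): (4, 2) → (3, -2)

T(p) = (3, -2)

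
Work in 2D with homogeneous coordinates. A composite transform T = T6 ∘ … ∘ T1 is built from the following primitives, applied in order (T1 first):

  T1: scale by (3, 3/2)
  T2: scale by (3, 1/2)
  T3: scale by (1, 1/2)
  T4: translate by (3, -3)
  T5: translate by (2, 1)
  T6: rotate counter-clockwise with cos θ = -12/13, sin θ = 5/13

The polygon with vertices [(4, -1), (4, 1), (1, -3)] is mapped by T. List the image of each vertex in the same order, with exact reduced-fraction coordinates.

image vertices: (-3841/104, 467/26), (-3871/104, 449/26), (-1219/104, 215/26)

T1 scale by (3, 3/2): (4, -1) → (12, -3/2); (4, 1) → (12, 3/2); (1, -3) → (3, -9/2)
T2 scale by (3, 1/2): (12, -3/2) → (36, -3/4); (12, 3/2) → (36, 3/4); (3, -9/2) → (9, -9/4)
T3 scale by (1, 1/2): (36, -3/4) → (36, -3/8); (36, 3/4) → (36, 3/8); (9, -9/4) → (9, -9/8)
T4 translate by (3, -3): (36, -3/8) → (39, -27/8); (36, 3/8) → (39, -21/8); (9, -9/8) → (12, -33/8)
T5 translate by (2, 1): (39, -27/8) → (41, -19/8); (39, -21/8) → (41, -13/8); (12, -33/8) → (14, -25/8)
T6 rotate counter-clockwise with cos θ = -12/13, sin θ = 5/13: (41, -19/8) → (-3841/104, 467/26); (41, -13/8) → (-3871/104, 449/26); (14, -25/8) → (-1219/104, 215/26)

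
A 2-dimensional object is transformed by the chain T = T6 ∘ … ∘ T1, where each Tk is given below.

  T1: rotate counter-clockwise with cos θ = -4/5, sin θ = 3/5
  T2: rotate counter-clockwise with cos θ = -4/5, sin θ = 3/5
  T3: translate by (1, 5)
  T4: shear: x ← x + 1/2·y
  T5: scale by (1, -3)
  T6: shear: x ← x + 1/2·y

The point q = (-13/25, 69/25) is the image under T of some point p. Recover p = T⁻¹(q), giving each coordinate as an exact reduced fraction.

p = (5, -4)

T1 = [-4/5 -3/5 0; 3/5 -4/5 0; 0 0 1]
T2·T1 = [7/25 24/25 0; -24/25 7/25 0; 0 0 1]
T3·…·T1 = [7/25 24/25 1; -24/25 7/25 5; 0 0 1]
T4·…·T1 = [-1/5 11/10 7/2; -24/25 7/25 5; 0 0 1]
T5·…·T1 = [-1/5 11/10 7/2; 72/25 -21/25 -15; 0 0 1]
T6·…·T1 = [31/25 17/25 -4; 72/25 -21/25 -15; 0 0 1]
det M = -3; M⁻¹ = [7/25 17/75 113/25; 24/25 -31/75 -59/25; 0 0 1]
M⁻¹ · (-13/25, 69/25)ᵀ = (5, -4)ᵀ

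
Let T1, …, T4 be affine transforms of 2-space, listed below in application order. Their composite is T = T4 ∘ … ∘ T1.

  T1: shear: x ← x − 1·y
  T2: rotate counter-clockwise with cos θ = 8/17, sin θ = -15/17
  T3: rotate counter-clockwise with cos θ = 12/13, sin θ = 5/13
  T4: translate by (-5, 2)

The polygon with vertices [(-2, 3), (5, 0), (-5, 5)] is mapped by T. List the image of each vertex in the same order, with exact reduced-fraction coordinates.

T1 shear: x ← x − 1·y: (-2, 3) → (-5, 3); (5, 0) → (5, 0); (-5, 5) → (-10, 5)
T2 rotate counter-clockwise with cos θ = 8/17, sin θ = -15/17: (-5, 3) → (5/17, 99/17); (5, 0) → (40/17, -75/17); (-10, 5) → (-5/17, 190/17)
T3 rotate counter-clockwise with cos θ = 12/13, sin θ = 5/13: (5/17, 99/17) → (-435/221, 1213/221); (40/17, -75/17) → (855/221, -700/221); (-5/17, 190/17) → (-1010/221, 2255/221)
T4 translate by (-5, 2): (-435/221, 1213/221) → (-1540/221, 1655/221); (855/221, -700/221) → (-250/221, -258/221); (-1010/221, 2255/221) → (-2115/221, 2697/221)

image vertices: (-1540/221, 1655/221), (-250/221, -258/221), (-2115/221, 2697/221)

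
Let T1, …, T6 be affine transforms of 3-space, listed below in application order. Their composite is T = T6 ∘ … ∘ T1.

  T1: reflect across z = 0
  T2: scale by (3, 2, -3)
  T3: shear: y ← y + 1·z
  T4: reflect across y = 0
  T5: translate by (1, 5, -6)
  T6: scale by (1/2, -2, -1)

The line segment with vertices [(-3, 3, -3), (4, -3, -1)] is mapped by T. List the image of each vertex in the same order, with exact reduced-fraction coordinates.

T1 reflect across z = 0: (-3, 3, -3) → (-3, 3, 3); (4, -3, -1) → (4, -3, 1)
T2 scale by (3, 2, -3): (-3, 3, 3) → (-9, 6, -9); (4, -3, 1) → (12, -6, -3)
T3 shear: y ← y + 1·z: (-9, 6, -9) → (-9, -3, -9); (12, -6, -3) → (12, -9, -3)
T4 reflect across y = 0: (-9, -3, -9) → (-9, 3, -9); (12, -9, -3) → (12, 9, -3)
T5 translate by (1, 5, -6): (-9, 3, -9) → (-8, 8, -15); (12, 9, -3) → (13, 14, -9)
T6 scale by (1/2, -2, -1): (-8, 8, -15) → (-4, -16, 15); (13, 14, -9) → (13/2, -28, 9)

image vertices: (-4, -16, 15), (13/2, -28, 9)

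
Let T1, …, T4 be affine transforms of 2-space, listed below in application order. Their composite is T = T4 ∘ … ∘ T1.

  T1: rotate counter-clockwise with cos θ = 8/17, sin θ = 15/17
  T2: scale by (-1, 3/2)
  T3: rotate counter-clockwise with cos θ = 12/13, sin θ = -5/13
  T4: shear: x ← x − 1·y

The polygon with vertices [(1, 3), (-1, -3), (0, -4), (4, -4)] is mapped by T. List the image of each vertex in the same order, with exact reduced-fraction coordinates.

image vertices: (439/442, 517/221), (-439/442, -517/221), (-684/221, -276/221), (-1858/221, 964/221)

T1 rotate counter-clockwise with cos θ = 8/17, sin θ = 15/17: (1, 3) → (-37/17, 39/17); (-1, -3) → (37/17, -39/17); (0, -4) → (60/17, -32/17); (4, -4) → (92/17, 28/17)
T2 scale by (-1, 3/2): (-37/17, 39/17) → (37/17, 117/34); (37/17, -39/17) → (-37/17, -117/34); (60/17, -32/17) → (-60/17, -48/17); (92/17, 28/17) → (-92/17, 42/17)
T3 rotate counter-clockwise with cos θ = 12/13, sin θ = -5/13: (37/17, 117/34) → (1473/442, 517/221); (-37/17, -117/34) → (-1473/442, -517/221); (-60/17, -48/17) → (-960/221, -276/221); (-92/17, 42/17) → (-894/221, 964/221)
T4 shear: x ← x − 1·y: (1473/442, 517/221) → (439/442, 517/221); (-1473/442, -517/221) → (-439/442, -517/221); (-960/221, -276/221) → (-684/221, -276/221); (-894/221, 964/221) → (-1858/221, 964/221)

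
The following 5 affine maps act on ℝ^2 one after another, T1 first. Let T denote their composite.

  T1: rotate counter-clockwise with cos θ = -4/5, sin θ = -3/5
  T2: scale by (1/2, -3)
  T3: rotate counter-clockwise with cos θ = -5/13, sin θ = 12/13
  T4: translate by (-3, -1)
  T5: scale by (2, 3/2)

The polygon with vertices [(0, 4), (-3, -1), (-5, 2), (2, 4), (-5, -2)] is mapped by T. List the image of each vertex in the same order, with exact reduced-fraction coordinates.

T1 rotate counter-clockwise with cos θ = -4/5, sin θ = -3/5: (0, 4) → (12/5, -16/5); (-3, -1) → (9/5, 13/5); (-5, 2) → (26/5, 7/5); (2, 4) → (4/5, -22/5); (-5, -2) → (14/5, 23/5)
T2 scale by (1/2, -3): (12/5, -16/5) → (6/5, 48/5); (9/5, 13/5) → (9/10, -39/5); (26/5, 7/5) → (13/5, -21/5); (4/5, -22/5) → (2/5, 66/5); (14/5, 23/5) → (7/5, -69/5)
T3 rotate counter-clockwise with cos θ = -5/13, sin θ = 12/13: (6/5, 48/5) → (-606/65, -168/65); (9/10, -39/5) → (891/130, 249/65); (13/5, -21/5) → (187/65, 261/65); (2/5, 66/5) → (-802/65, -306/65); (7/5, -69/5) → (61/5, 33/5)
T4 translate by (-3, -1): (-606/65, -168/65) → (-801/65, -233/65); (891/130, 249/65) → (501/130, 184/65); (187/65, 261/65) → (-8/65, 196/65); (-802/65, -306/65) → (-997/65, -371/65); (61/5, 33/5) → (46/5, 28/5)
T5 scale by (2, 3/2): (-801/65, -233/65) → (-1602/65, -699/130); (501/130, 184/65) → (501/65, 276/65); (-8/65, 196/65) → (-16/65, 294/65); (-997/65, -371/65) → (-1994/65, -1113/130); (46/5, 28/5) → (92/5, 42/5)

image vertices: (-1602/65, -699/130), (501/65, 276/65), (-16/65, 294/65), (-1994/65, -1113/130), (92/5, 42/5)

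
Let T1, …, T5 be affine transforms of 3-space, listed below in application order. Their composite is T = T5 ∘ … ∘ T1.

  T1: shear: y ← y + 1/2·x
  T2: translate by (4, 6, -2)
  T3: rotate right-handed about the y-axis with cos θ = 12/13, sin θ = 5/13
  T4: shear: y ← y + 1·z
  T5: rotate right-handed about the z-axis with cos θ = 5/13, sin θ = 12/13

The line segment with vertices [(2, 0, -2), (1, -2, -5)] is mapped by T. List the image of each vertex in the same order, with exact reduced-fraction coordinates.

T1 shear: y ← y + 1/2·x: (2, 0, -2) → (2, 1, -2); (1, -2, -5) → (1, -3/2, -5)
T2 translate by (4, 6, -2): (2, 1, -2) → (6, 7, -4); (1, -3/2, -5) → (5, 9/2, -7)
T3 rotate right-handed about the y-axis with cos θ = 12/13, sin θ = 5/13: (6, 7, -4) → (4, 7, -6); (5, 9/2, -7) → (25/13, 9/2, -109/13)
T4 shear: y ← y + 1·z: (4, 7, -6) → (4, 1, -6); (25/13, 9/2, -109/13) → (25/13, -101/26, -109/13)
T5 rotate right-handed about the z-axis with cos θ = 5/13, sin θ = 12/13: (4, 1, -6) → (8/13, 53/13, -6); (25/13, -101/26, -109/13) → (731/169, 95/338, -109/13)

image vertices: (8/13, 53/13, -6), (731/169, 95/338, -109/13)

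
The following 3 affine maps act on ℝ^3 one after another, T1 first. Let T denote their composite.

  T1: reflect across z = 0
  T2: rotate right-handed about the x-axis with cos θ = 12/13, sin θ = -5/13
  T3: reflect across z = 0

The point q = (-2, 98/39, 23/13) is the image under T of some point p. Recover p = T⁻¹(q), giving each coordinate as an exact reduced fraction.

p = (-2, 3, 2/3)

T1 = [1 0 0 0; 0 1 0 0; 0 0 -1 0; 0 0 0 1]
T2·T1 = [1 0 0 0; 0 12/13 -5/13 0; 0 -5/13 -12/13 0; 0 0 0 1]
T3·…·T1 = [1 0 0 0; 0 12/13 -5/13 0; 0 5/13 12/13 0; 0 0 0 1]
det M = 1; M⁻¹ = [1 0 0 0; 0 12/13 5/13 0; 0 -5/13 12/13 0; 0 0 0 1]
M⁻¹ · (-2, 98/39, 23/13)ᵀ = (-2, 3, 2/3)ᵀ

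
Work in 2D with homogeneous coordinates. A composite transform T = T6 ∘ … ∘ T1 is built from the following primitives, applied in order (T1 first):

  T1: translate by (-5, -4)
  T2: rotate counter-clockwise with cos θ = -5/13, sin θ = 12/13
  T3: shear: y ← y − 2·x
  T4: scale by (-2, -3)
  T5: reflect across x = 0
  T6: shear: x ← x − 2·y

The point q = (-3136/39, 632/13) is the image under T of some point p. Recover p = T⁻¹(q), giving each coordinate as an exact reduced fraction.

p = (7/3, -4)

T1 = [1 0 -5; 0 1 -4; 0 0 1]
T2·T1 = [-5/13 -12/13 73/13; 12/13 -5/13 -40/13; 0 0 1]
T3·…·T1 = [-5/13 -12/13 73/13; 22/13 19/13 -186/13; 0 0 1]
T4·…·T1 = [10/13 24/13 -146/13; -66/13 -57/13 558/13; 0 0 1]
T5·…·T1 = [-10/13 -24/13 146/13; -66/13 -57/13 558/13; 0 0 1]
T6·…·T1 = [122/13 90/13 -970/13; -66/13 -57/13 558/13; 0 0 1]
det M = -6; M⁻¹ = [19/26 15/13 5; -11/13 -61/39 4; 0 0 1]
M⁻¹ · (-3136/39, 632/13)ᵀ = (7/3, -4)ᵀ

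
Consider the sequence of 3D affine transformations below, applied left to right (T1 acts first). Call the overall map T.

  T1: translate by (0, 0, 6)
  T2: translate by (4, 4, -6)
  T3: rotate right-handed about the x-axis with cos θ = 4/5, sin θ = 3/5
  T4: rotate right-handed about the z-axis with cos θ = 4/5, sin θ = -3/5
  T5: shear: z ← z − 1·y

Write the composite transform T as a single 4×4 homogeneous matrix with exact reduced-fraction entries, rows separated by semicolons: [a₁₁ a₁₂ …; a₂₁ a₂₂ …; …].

T = [4/5 12/25 -9/25 128/25; -3/5 16/25 -12/25 4/25; 3/5 -1/25 32/25 56/25; 0 0 0 1]

T1 = [1 0 0 0; 0 1 0 0; 0 0 1 6; 0 0 0 1]
T2·T1 = [1 0 0 4; 0 1 0 4; 0 0 1 0; 0 0 0 1]
T3·…·T1 = [1 0 0 4; 0 4/5 -3/5 16/5; 0 3/5 4/5 12/5; 0 0 0 1]
T4·…·T1 = [4/5 12/25 -9/25 128/25; -3/5 16/25 -12/25 4/25; 0 3/5 4/5 12/5; 0 0 0 1]
T5·…·T1 = [4/5 12/25 -9/25 128/25; -3/5 16/25 -12/25 4/25; 3/5 -1/25 32/25 56/25; 0 0 0 1]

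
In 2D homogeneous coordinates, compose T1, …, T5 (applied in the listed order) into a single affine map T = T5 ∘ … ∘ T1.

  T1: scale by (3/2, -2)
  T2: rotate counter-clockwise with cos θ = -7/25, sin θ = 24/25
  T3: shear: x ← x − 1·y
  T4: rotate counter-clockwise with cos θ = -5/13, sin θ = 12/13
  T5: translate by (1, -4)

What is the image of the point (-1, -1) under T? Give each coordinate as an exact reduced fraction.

T(p) = (69/26, -36/13)

T1 scale by (3/2, -2): (-1, -1) → (-3/2, 2)
T2 rotate counter-clockwise with cos θ = -7/25, sin θ = 24/25: (-3/2, 2) → (-3/2, -2)
T3 shear: x ← x − 1·y: (-3/2, -2) → (1/2, -2)
T4 rotate counter-clockwise with cos θ = -5/13, sin θ = 12/13: (1/2, -2) → (43/26, 16/13)
T5 translate by (1, -4): (43/26, 16/13) → (69/26, -36/13)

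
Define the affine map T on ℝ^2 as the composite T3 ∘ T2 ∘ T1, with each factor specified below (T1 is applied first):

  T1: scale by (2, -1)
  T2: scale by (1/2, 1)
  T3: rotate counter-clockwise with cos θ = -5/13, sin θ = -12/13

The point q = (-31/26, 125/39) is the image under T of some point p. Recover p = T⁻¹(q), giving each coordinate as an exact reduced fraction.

T1 = [2 0 0; 0 -1 0; 0 0 1]
T2·T1 = [1 0 0; 0 -1 0; 0 0 1]
T3·…·T1 = [-5/13 -12/13 0; -12/13 5/13 0; 0 0 1]
det M = -1; M⁻¹ = [-5/13 -12/13 0; -12/13 5/13 0; 0 0 1]
M⁻¹ · (-31/26, 125/39)ᵀ = (-5/2, 7/3)ᵀ

p = (-5/2, 7/3)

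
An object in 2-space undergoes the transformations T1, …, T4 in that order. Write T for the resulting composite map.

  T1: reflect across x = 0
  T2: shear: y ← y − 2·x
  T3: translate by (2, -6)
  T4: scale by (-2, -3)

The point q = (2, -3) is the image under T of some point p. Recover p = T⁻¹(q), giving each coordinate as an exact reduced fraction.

T1 = [-1 0 0; 0 1 0; 0 0 1]
T2·T1 = [-1 0 0; 2 1 0; 0 0 1]
T3·…·T1 = [-1 0 2; 2 1 -6; 0 0 1]
T4·…·T1 = [2 0 -4; -6 -3 18; 0 0 1]
det M = -6; M⁻¹ = [1/2 0 2; -1 -1/3 2; 0 0 1]
M⁻¹ · (2, -3)ᵀ = (3, 1)ᵀ

p = (3, 1)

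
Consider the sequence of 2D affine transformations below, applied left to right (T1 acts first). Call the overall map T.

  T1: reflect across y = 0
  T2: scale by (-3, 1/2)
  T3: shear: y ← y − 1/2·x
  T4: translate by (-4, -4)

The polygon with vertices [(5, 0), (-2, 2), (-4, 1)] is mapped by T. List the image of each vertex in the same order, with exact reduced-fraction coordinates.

image vertices: (-19, 7/2), (2, -8), (8, -21/2)

T1 reflect across y = 0: (5, 0) → (5, 0); (-2, 2) → (-2, -2); (-4, 1) → (-4, -1)
T2 scale by (-3, 1/2): (5, 0) → (-15, 0); (-2, -2) → (6, -1); (-4, -1) → (12, -1/2)
T3 shear: y ← y − 1/2·x: (-15, 0) → (-15, 15/2); (6, -1) → (6, -4); (12, -1/2) → (12, -13/2)
T4 translate by (-4, -4): (-15, 15/2) → (-19, 7/2); (6, -4) → (2, -8); (12, -13/2) → (8, -21/2)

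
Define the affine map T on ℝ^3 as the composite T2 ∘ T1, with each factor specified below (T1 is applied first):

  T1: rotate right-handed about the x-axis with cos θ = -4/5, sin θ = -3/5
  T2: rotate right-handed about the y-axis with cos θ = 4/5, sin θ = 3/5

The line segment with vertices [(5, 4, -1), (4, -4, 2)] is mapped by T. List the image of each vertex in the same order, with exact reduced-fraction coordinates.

T1 rotate right-handed about the x-axis with cos θ = -4/5, sin θ = -3/5: (5, 4, -1) → (5, -19/5, -8/5); (4, -4, 2) → (4, 22/5, 4/5)
T2 rotate right-handed about the y-axis with cos θ = 4/5, sin θ = 3/5: (5, -19/5, -8/5) → (76/25, -19/5, -107/25); (4, 22/5, 4/5) → (92/25, 22/5, -44/25)

image vertices: (76/25, -19/5, -107/25), (92/25, 22/5, -44/25)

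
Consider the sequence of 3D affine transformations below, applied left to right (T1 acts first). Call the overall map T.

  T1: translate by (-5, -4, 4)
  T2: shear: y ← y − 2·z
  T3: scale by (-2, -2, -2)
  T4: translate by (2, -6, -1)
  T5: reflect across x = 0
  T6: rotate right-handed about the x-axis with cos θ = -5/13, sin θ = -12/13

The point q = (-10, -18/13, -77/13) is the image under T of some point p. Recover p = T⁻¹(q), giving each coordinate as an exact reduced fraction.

T1 = [1 0 0 -5; 0 1 0 -4; 0 0 1 4; 0 0 0 1]
T2·T1 = [1 0 0 -5; 0 1 -2 -12; 0 0 1 4; 0 0 0 1]
T3·…·T1 = [-2 0 0 10; 0 -2 4 24; 0 0 -2 -8; 0 0 0 1]
T4·…·T1 = [-2 0 0 12; 0 -2 4 18; 0 0 -2 -9; 0 0 0 1]
T5·…·T1 = [2 0 0 -12; 0 -2 4 18; 0 0 -2 -9; 0 0 0 1]
T6·…·T1 = [2 0 0 -12; 0 10/13 -44/13 -198/13; 0 24/13 -38/13 -171/13; 0 0 0 1]
det M = 8; M⁻¹ = [1/2 0 0 6; 0 -19/26 11/13 0; 0 -6/13 5/26 -9/2; 0 0 0 1]
M⁻¹ · (-10, -18/13, -77/13)ᵀ = (1, -4, -5)ᵀ

p = (1, -4, -5)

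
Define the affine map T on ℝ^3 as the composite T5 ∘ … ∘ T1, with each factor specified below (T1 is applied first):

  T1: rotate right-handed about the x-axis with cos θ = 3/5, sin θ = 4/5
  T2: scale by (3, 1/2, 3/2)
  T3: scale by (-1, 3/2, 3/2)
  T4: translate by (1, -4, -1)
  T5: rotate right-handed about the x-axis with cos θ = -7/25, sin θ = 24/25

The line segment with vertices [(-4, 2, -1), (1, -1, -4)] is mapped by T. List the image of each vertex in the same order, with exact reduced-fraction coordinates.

image vertices: (13, -1/2, -11/4), (-2, 4223/500, 41/125)

T1 rotate right-handed about the x-axis with cos θ = 3/5, sin θ = 4/5: (-4, 2, -1) → (-4, 2, 1); (1, -1, -4) → (1, 13/5, -16/5)
T2 scale by (3, 1/2, 3/2): (-4, 2, 1) → (-12, 1, 3/2); (1, 13/5, -16/5) → (3, 13/10, -24/5)
T3 scale by (-1, 3/2, 3/2): (-12, 1, 3/2) → (12, 3/2, 9/4); (3, 13/10, -24/5) → (-3, 39/20, -36/5)
T4 translate by (1, -4, -1): (12, 3/2, 9/4) → (13, -5/2, 5/4); (-3, 39/20, -36/5) → (-2, -41/20, -41/5)
T5 rotate right-handed about the x-axis with cos θ = -7/25, sin θ = 24/25: (13, -5/2, 5/4) → (13, -1/2, -11/4); (-2, -41/20, -41/5) → (-2, 4223/500, 41/125)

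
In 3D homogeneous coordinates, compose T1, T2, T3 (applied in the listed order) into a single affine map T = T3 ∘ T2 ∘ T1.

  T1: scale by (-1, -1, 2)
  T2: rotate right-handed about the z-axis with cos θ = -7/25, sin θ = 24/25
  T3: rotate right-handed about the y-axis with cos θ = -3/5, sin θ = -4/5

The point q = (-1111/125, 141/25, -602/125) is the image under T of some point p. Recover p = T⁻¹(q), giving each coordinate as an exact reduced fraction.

p = (-5, 3, 5)

T1 = [-1 0 0 0; 0 -1 0 0; 0 0 2 0; 0 0 0 1]
T2·T1 = [7/25 24/25 0 0; -24/25 7/25 0 0; 0 0 2 0; 0 0 0 1]
T3·…·T1 = [-21/125 -72/125 -8/5 0; -24/25 7/25 0 0; 28/125 96/125 -6/5 0; 0 0 0 1]
det M = 2; M⁻¹ = [-21/125 -24/25 28/125 0; -72/125 7/25 96/125 0; -2/5 0 -3/10 0; 0 0 0 1]
M⁻¹ · (-1111/125, 141/25, -602/125)ᵀ = (-5, 3, 5)ᵀ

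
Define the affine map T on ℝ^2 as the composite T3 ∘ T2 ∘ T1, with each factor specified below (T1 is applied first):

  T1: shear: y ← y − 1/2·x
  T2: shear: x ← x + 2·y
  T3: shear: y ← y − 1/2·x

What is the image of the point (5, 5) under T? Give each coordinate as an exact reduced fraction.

T(p) = (10, -5/2)

T1 shear: y ← y − 1/2·x: (5, 5) → (5, 5/2)
T2 shear: x ← x + 2·y: (5, 5/2) → (10, 5/2)
T3 shear: y ← y − 1/2·x: (10, 5/2) → (10, -5/2)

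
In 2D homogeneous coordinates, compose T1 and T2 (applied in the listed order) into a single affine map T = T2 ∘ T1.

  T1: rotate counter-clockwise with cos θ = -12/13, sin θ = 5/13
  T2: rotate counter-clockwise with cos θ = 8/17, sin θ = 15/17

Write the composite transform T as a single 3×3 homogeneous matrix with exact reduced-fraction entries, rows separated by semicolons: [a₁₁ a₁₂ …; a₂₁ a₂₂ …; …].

T = [-171/221 140/221 0; -140/221 -171/221 0; 0 0 1]

T1 = [-12/13 -5/13 0; 5/13 -12/13 0; 0 0 1]
T2·T1 = [-171/221 140/221 0; -140/221 -171/221 0; 0 0 1]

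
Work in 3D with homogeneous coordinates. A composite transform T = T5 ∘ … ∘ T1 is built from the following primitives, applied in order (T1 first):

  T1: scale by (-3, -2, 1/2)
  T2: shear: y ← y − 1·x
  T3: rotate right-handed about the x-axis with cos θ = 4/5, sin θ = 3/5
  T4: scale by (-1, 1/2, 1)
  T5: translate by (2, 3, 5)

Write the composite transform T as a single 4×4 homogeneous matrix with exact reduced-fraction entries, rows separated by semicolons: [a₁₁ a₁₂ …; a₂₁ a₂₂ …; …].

T1 = [-3 0 0 0; 0 -2 0 0; 0 0 1/2 0; 0 0 0 1]
T2·T1 = [-3 0 0 0; 3 -2 0 0; 0 0 1/2 0; 0 0 0 1]
T3·…·T1 = [-3 0 0 0; 12/5 -8/5 -3/10 0; 9/5 -6/5 2/5 0; 0 0 0 1]
T4·…·T1 = [3 0 0 0; 6/5 -4/5 -3/20 0; 9/5 -6/5 2/5 0; 0 0 0 1]
T5·…·T1 = [3 0 0 2; 6/5 -4/5 -3/20 3; 9/5 -6/5 2/5 5; 0 0 0 1]

T = [3 0 0 2; 6/5 -4/5 -3/20 3; 9/5 -6/5 2/5 5; 0 0 0 1]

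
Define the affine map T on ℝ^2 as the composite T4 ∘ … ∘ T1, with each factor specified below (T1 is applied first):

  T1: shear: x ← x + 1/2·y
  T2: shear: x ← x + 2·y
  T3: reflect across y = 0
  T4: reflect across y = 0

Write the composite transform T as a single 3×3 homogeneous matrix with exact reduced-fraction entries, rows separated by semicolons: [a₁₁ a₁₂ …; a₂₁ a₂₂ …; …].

T = [1 5/2 0; 0 1 0; 0 0 1]

T1 = [1 1/2 0; 0 1 0; 0 0 1]
T2·T1 = [1 5/2 0; 0 1 0; 0 0 1]
T3·…·T1 = [1 5/2 0; 0 -1 0; 0 0 1]
T4·…·T1 = [1 5/2 0; 0 1 0; 0 0 1]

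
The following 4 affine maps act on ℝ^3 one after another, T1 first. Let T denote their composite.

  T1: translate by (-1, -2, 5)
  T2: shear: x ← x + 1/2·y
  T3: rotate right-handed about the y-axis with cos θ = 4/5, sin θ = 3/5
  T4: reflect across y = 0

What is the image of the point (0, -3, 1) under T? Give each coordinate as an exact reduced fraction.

T1 translate by (-1, -2, 5): (0, -3, 1) → (-1, -5, 6)
T2 shear: x ← x + 1/2·y: (-1, -5, 6) → (-7/2, -5, 6)
T3 rotate right-handed about the y-axis with cos θ = 4/5, sin θ = 3/5: (-7/2, -5, 6) → (4/5, -5, 69/10)
T4 reflect across y = 0: (4/5, -5, 69/10) → (4/5, 5, 69/10)

T(p) = (4/5, 5, 69/10)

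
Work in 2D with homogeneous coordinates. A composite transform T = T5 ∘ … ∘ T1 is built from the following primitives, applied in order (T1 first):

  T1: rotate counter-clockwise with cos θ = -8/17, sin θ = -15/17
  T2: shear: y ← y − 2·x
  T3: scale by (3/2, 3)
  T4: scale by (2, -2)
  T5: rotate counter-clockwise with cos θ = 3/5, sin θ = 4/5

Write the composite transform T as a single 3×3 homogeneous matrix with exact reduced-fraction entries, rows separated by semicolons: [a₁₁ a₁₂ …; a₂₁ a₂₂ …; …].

T = [-48/85 -777/85 0; -114/85 864/85 0; 0 0 1]

T1 = [-8/17 15/17 0; -15/17 -8/17 0; 0 0 1]
T2·T1 = [-8/17 15/17 0; 1/17 -38/17 0; 0 0 1]
T3·…·T1 = [-12/17 45/34 0; 3/17 -114/17 0; 0 0 1]
T4·…·T1 = [-24/17 45/17 0; -6/17 228/17 0; 0 0 1]
T5·…·T1 = [-48/85 -777/85 0; -114/85 864/85 0; 0 0 1]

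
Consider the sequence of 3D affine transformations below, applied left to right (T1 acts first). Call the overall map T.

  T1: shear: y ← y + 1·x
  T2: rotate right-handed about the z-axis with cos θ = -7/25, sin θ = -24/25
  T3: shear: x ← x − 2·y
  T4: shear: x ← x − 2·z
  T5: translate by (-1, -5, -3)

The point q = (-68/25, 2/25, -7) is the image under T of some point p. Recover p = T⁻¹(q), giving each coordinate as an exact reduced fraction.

p = (-5, 4, -4)

T1 = [1 0 0 0; 1 1 0 0; 0 0 1 0; 0 0 0 1]
T2·T1 = [17/25 24/25 0 0; -31/25 -7/25 0 0; 0 0 1 0; 0 0 0 1]
T3·…·T1 = [79/25 38/25 0 0; -31/25 -7/25 0 0; 0 0 1 0; 0 0 0 1]
T4·…·T1 = [79/25 38/25 -2 0; -31/25 -7/25 0 0; 0 0 1 0; 0 0 0 1]
T5·…·T1 = [79/25 38/25 -2 -1; -31/25 -7/25 0 -5; 0 0 1 -3; 0 0 0 1]
det M = 1; M⁻¹ = [-7/25 -38/25 -14/25 -239/25; 31/25 79/25 62/25 612/25; 0 0 1 3; 0 0 0 1]
M⁻¹ · (-68/25, 2/25, -7)ᵀ = (-5, 4, -4)ᵀ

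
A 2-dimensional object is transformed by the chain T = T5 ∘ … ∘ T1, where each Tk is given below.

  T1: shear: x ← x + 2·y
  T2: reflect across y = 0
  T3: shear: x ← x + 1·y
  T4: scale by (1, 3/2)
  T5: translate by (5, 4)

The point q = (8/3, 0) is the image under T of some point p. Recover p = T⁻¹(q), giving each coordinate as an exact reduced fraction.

p = (-5, 8/3)

T1 = [1 2 0; 0 1 0; 0 0 1]
T2·T1 = [1 2 0; 0 -1 0; 0 0 1]
T3·…·T1 = [1 1 0; 0 -1 0; 0 0 1]
T4·…·T1 = [1 1 0; 0 -3/2 0; 0 0 1]
T5·…·T1 = [1 1 5; 0 -3/2 4; 0 0 1]
det M = -3/2; M⁻¹ = [1 2/3 -23/3; 0 -2/3 8/3; 0 0 1]
M⁻¹ · (8/3, 0)ᵀ = (-5, 8/3)ᵀ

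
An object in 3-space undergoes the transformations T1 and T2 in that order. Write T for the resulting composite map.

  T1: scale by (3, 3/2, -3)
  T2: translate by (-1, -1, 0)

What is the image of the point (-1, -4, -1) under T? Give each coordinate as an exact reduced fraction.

T(p) = (-4, -7, 3)

T1 scale by (3, 3/2, -3): (-1, -4, -1) → (-3, -6, 3)
T2 translate by (-1, -1, 0): (-3, -6, 3) → (-4, -7, 3)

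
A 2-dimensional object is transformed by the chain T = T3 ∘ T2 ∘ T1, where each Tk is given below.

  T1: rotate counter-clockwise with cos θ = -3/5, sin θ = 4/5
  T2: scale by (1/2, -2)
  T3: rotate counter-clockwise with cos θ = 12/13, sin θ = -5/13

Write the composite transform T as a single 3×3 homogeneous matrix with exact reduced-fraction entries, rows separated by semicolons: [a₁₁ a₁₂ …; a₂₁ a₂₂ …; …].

T = [-58/65 6/65 0; -177/130 82/65 0; 0 0 1]

T1 = [-3/5 -4/5 0; 4/5 -3/5 0; 0 0 1]
T2·T1 = [-3/10 -2/5 0; -8/5 6/5 0; 0 0 1]
T3·…·T1 = [-58/65 6/65 0; -177/130 82/65 0; 0 0 1]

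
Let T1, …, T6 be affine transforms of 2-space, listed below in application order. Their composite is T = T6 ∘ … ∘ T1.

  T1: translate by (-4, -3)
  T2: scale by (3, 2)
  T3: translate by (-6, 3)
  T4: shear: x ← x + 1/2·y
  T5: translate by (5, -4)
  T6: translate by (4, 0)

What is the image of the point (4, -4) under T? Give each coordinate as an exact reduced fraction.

T1 translate by (-4, -3): (4, -4) → (0, -7)
T2 scale by (3, 2): (0, -7) → (0, -14)
T3 translate by (-6, 3): (0, -14) → (-6, -11)
T4 shear: x ← x + 1/2·y: (-6, -11) → (-23/2, -11)
T5 translate by (5, -4): (-23/2, -11) → (-13/2, -15)
T6 translate by (4, 0): (-13/2, -15) → (-5/2, -15)

T(p) = (-5/2, -15)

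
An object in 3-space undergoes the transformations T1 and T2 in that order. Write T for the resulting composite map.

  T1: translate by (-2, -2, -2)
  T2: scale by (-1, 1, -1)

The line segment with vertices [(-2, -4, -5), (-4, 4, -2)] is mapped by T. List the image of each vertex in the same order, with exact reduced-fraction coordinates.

image vertices: (4, -6, 7), (6, 2, 4)

T1 translate by (-2, -2, -2): (-2, -4, -5) → (-4, -6, -7); (-4, 4, -2) → (-6, 2, -4)
T2 scale by (-1, 1, -1): (-4, -6, -7) → (4, -6, 7); (-6, 2, -4) → (6, 2, 4)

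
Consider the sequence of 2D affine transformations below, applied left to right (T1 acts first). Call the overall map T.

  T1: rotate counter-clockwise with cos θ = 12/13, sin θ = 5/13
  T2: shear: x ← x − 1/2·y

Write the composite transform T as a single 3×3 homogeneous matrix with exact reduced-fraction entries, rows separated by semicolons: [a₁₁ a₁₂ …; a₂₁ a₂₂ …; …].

T1 = [12/13 -5/13 0; 5/13 12/13 0; 0 0 1]
T2·T1 = [19/26 -11/13 0; 5/13 12/13 0; 0 0 1]

T = [19/26 -11/13 0; 5/13 12/13 0; 0 0 1]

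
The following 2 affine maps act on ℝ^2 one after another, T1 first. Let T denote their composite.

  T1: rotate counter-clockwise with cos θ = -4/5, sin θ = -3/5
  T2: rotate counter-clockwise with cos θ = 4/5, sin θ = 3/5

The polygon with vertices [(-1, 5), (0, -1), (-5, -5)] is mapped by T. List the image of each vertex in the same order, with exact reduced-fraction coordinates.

T1 rotate counter-clockwise with cos θ = -4/5, sin θ = -3/5: (-1, 5) → (19/5, -17/5); (0, -1) → (-3/5, 4/5); (-5, -5) → (1, 7)
T2 rotate counter-clockwise with cos θ = 4/5, sin θ = 3/5: (19/5, -17/5) → (127/25, -11/25); (-3/5, 4/5) → (-24/25, 7/25); (1, 7) → (-17/5, 31/5)

image vertices: (127/25, -11/25), (-24/25, 7/25), (-17/5, 31/5)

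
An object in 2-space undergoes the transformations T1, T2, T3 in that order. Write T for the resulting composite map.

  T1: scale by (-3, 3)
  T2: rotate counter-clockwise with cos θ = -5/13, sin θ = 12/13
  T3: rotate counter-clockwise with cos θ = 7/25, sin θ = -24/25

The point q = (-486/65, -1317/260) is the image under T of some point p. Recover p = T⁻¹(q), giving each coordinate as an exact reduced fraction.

T1 = [-3 0 0; 0 3 0; 0 0 1]
T2·T1 = [15/13 -36/13 0; -36/13 -15/13 0; 0 0 1]
T3·…·T1 = [-759/325 -612/325 0; -612/325 759/325 0; 0 0 1]
det M = -9; M⁻¹ = [-253/975 -68/325 0; -68/325 253/975 0; 0 0 1]
M⁻¹ · (-486/65, -1317/260)ᵀ = (3, 1/4)ᵀ

p = (3, 1/4)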